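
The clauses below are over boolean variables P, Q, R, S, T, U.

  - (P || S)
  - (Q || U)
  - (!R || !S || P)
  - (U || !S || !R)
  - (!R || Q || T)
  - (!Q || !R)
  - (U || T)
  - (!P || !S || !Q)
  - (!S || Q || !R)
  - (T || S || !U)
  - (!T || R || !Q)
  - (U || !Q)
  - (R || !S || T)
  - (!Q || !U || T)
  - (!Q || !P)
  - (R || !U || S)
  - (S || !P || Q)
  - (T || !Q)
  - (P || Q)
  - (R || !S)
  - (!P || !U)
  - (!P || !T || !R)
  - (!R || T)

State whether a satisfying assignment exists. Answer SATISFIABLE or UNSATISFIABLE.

UNSATISFIABLE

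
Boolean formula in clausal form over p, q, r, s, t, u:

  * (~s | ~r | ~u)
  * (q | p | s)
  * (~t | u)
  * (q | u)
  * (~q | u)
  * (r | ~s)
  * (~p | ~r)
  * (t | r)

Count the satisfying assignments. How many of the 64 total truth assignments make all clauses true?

5

Satisfying assignments:
  p=0 q=1 r=0 s=0 t=1 u=1
  p=0 q=1 r=1 s=0 t=0 u=1
  p=0 q=1 r=1 s=0 t=1 u=1
  p=1 q=0 r=0 s=0 t=1 u=1
  p=1 q=1 r=0 s=0 t=1 u=1
That's 5 in total.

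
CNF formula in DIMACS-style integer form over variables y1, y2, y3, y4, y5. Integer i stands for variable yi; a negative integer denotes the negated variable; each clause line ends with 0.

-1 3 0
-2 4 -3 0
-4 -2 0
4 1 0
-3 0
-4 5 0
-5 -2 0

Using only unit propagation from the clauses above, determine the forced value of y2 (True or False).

(~y3) stands alone — y3 = False.
(~y1 \/ y3) with y3 = False leaves only ~y1, so y1 = False.
(y1 \/ y4): since y1 = False, the clause reduces to (y4). y4 = True.
(~y4 \/ ~y2) with y4 = True leaves only ~y2, so y2 = False.

False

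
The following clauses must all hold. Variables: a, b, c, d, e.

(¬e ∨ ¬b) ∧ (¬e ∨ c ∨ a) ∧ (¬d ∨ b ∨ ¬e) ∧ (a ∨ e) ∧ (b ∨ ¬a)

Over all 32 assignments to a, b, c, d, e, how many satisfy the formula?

5

Satisfying assignments:
  a=F b=F c=T d=F e=T
  a=T b=T c=F d=F e=F
  a=T b=T c=F d=T e=F
  a=T b=T c=T d=F e=F
  a=T b=T c=T d=T e=F
That's 5 in total.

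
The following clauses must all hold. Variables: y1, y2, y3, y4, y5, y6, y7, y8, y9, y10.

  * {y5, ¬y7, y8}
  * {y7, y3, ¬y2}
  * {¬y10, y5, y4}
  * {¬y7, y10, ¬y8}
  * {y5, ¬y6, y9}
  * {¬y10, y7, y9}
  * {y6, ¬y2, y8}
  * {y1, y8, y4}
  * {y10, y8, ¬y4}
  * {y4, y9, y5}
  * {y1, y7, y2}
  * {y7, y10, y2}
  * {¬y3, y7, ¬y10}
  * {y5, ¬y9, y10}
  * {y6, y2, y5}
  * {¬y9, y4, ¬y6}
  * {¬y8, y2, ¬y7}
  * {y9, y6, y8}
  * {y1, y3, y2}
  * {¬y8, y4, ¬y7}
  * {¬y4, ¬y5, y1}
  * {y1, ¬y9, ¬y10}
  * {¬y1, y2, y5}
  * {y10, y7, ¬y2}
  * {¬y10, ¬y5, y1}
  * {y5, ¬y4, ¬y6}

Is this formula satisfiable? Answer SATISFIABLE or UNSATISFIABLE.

SATISFIABLE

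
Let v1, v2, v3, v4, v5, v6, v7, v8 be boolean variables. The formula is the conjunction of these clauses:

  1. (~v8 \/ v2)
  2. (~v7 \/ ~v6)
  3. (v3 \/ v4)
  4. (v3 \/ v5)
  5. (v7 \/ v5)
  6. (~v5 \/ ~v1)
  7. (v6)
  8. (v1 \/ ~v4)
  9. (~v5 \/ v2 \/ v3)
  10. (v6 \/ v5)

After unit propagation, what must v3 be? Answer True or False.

True

Unit clause (v6) sets v6 = True.
(~v7 \/ ~v6) with v6 = True leaves only ~v7, so v7 = False.
(v7 \/ v5) with v7 = False leaves only v5, so v5 = True.
In (~v5 \/ ~v1), ~v5 is now false; ~v1 must hold, so v1 = False.
(~v4 \/ v1) with v1 = False leaves only ~v4, so v4 = False.
(v3 \/ v4) with v4 = False leaves only v3, so v3 = True.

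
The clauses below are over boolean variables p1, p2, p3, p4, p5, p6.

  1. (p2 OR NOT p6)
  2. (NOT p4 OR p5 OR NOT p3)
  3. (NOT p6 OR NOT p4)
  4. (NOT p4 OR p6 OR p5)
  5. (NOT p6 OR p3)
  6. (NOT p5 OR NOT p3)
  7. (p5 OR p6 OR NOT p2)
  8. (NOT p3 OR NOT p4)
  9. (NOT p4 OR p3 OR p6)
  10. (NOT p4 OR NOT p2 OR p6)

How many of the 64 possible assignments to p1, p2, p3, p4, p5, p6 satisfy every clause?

10

Case analysis on p6 and p4:
  p6=1, p4=1: a clause becomes empty — 0.
  p6=1, p4=0: remaining (p1,p2,p3,p5) ∈ {(0,1,1,0); (1,1,1,0)} — 2.
  p6=0, p4=1: a clause becomes empty — 0.
  p6=0, p4=0: p1 free; 4 ways for (p2,p3,p5) × 2^1 = 8.
Total: 0 + 2 + 0 + 8 = 10.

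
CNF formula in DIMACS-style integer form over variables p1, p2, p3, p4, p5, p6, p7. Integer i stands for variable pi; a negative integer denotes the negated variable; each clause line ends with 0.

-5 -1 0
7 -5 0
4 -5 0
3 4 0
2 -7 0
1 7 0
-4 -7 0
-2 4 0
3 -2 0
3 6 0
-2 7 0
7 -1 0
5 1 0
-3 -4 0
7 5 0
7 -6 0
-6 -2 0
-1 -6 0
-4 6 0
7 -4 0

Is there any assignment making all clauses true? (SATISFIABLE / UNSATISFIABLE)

UNSATISFIABLE

p7 = True:
  propagation gives p2=True, p4=False; an empty clause results — contradiction.
p7 = False:
  propagation gives p5=False; an empty clause results — contradiction.
Every branch closes, so no satisfying assignment exists.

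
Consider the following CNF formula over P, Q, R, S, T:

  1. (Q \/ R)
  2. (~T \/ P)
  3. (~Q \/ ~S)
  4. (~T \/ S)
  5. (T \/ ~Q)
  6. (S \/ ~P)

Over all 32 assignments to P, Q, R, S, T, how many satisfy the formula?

The models are:
  P=0 Q=0 R=1 S=0 T=0
  P=0 Q=0 R=1 S=1 T=0
  P=1 Q=0 R=1 S=1 T=0
  P=1 Q=0 R=1 S=1 T=1
That's 4 in total.

4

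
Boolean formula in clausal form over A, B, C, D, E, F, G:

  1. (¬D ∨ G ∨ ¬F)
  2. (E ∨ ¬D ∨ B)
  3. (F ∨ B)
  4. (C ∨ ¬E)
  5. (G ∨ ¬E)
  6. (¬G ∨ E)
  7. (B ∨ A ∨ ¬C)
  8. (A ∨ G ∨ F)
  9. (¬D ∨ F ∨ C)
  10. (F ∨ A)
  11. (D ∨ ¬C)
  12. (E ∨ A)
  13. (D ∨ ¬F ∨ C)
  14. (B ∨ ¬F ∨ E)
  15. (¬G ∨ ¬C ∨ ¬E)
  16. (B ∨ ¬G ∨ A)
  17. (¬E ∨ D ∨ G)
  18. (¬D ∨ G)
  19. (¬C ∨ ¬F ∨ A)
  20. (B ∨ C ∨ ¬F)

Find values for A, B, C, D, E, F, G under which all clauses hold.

A = 1  B = 1  C = 0  D = 0  E = 0  F = 0  G = 0

Check each clause:
  1. (¬D ∨ ¬F ∨ G) — ¬F is true.
  2. (B ∨ ¬D ∨ E) — B is true.
  3. (B ∨ F) — B is true.
  4. (¬E ∨ C) — ¬E is true.
  5. (¬E ∨ G) — ¬E is true.
  6. (E ∨ ¬G) — ¬G is true.
  7. (B ∨ ¬C ∨ A) — A is true.
  8. (A ∨ G ∨ F) — A is true.
  9. (C ∨ ¬D ∨ F) — ¬D is true.
  10. (F ∨ A) — A is true.
  11. (D ∨ ¬C) — ¬C is true.
  12. (A ∨ E) — A is true.
  13. (C ∨ D ∨ ¬F) — ¬F is true.
  14. (B ∨ ¬F ∨ E) — ¬F is true.
  15. (¬C ∨ ¬E ∨ ¬G) — ¬G is true.
  16. (¬G ∨ A ∨ B) — A is true.
  17. (D ∨ ¬E ∨ G) — ¬E is true.
  18. (¬D ∨ G) — ¬D is true.
  19. (A ∨ ¬C ∨ ¬F) — A is true.
  20. (C ∨ B ∨ ¬F) — B is true.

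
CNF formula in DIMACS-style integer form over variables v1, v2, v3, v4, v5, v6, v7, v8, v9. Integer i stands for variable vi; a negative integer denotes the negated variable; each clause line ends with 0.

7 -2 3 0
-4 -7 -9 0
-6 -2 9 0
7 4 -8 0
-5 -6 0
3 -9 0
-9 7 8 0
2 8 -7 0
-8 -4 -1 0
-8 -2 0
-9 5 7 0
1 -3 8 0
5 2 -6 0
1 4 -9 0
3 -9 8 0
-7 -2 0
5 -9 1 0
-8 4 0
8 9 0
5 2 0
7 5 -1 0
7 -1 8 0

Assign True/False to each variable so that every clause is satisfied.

v1=0, v2=0, v3=1, v4=1, v5=1, v6=0, v7=0, v8=1, v9=0

Pure literal: v6 appears only negated; assign v6 = False.
Set v1 = False and propagate.
The remaining clauses are satisfied by v2 = False, v3 = True, v4 = True, v5 = True, v7 = False, v8 = True, v9 = False.
Every clause has at least one true literal under this assignment.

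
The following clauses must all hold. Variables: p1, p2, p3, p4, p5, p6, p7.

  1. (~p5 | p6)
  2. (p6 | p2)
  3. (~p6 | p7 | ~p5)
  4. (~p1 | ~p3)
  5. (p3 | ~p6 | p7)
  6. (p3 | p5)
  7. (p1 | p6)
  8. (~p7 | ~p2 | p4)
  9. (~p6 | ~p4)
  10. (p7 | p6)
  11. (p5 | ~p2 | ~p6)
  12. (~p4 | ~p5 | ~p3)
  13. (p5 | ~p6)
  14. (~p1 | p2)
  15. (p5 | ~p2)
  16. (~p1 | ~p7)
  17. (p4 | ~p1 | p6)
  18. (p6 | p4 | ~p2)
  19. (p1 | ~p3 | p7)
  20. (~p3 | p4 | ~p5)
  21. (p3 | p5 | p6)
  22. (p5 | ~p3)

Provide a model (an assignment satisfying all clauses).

p1 = F, p2 = F, p3 = F, p4 = F, p5 = T, p6 = T, p7 = T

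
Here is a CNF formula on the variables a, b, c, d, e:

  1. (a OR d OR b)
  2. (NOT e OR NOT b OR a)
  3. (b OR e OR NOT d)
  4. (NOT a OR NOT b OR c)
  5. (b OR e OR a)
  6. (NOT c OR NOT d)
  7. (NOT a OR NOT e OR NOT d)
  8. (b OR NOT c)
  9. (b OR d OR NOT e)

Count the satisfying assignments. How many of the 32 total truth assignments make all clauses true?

7

The models are:
  a=F b=F c=F d=T e=T
  a=F b=T c=F d=F e=F
  a=F b=T c=F d=T e=F
  a=F b=T c=T d=F e=F
  a=T b=F c=F d=F e=F
  a=T b=T c=T d=F e=F
  a=T b=T c=T d=F e=T
That's 7 in total.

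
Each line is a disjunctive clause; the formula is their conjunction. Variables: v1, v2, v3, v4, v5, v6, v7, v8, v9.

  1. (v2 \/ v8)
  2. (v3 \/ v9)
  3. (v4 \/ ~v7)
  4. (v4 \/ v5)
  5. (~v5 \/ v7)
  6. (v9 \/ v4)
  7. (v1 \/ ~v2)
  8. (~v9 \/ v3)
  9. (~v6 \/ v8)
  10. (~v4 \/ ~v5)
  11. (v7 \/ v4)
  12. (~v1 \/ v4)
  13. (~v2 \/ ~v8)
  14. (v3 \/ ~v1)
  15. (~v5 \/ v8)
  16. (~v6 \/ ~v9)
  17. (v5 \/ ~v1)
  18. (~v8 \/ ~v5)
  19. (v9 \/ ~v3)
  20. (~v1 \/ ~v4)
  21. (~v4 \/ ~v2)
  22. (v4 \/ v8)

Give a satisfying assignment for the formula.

v1=F, v2=F, v3=T, v4=T, v5=F, v6=F, v7=F, v8=T, v9=T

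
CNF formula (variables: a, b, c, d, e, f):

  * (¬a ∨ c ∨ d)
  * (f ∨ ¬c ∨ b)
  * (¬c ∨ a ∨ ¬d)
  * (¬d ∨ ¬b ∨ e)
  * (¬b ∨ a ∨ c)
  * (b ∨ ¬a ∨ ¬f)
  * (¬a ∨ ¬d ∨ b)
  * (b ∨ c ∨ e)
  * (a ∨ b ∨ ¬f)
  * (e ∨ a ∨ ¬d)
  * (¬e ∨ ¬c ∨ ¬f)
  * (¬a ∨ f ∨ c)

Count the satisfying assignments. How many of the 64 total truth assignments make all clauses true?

10

Split on a, then b.
  a=1, b=1: 5 of the 16 assignments to (c,d,e,f) work.
  a=1, b=0: a clause becomes empty — 0.
  a=0, b=1: remaining (c,d,e,f) ∈ {(1,0,0,0); (1,0,0,1); (1,0,1,0)} — 3.
  a=0, b=0: remaining (c,d,e,f) ∈ {(0,0,1,0); (0,1,1,0)} — 2.
Total: 5 + 0 + 3 + 2 = 10.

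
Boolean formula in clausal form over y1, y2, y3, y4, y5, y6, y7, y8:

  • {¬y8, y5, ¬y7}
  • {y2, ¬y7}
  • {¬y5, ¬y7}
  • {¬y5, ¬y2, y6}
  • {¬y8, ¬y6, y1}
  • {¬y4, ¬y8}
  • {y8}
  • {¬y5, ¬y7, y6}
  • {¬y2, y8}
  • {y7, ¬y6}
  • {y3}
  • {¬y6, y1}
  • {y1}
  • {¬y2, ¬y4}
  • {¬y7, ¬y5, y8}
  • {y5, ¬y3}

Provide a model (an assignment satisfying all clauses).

y1=True  y2=False  y3=True  y4=False  y5=True  y6=False  y7=False  y8=True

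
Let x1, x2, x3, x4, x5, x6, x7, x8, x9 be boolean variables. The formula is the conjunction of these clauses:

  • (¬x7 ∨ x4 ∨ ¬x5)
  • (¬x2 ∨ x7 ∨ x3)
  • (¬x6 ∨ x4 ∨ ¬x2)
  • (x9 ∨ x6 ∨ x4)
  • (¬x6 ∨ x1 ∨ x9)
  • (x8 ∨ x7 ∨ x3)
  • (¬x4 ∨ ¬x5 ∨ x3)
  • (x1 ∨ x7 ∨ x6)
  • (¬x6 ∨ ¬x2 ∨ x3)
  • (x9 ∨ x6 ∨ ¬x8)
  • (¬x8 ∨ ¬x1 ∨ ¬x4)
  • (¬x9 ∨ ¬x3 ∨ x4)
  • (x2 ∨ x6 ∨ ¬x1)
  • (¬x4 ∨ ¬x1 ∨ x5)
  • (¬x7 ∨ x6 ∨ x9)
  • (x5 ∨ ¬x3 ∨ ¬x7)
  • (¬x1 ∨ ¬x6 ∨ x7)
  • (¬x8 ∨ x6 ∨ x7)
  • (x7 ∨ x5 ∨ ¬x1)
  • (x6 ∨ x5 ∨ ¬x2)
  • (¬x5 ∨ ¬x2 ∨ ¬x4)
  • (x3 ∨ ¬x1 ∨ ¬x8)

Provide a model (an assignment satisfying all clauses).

x1=T  x2=F  x3=T  x4=T  x5=T  x6=T  x7=T  x8=F  x9=F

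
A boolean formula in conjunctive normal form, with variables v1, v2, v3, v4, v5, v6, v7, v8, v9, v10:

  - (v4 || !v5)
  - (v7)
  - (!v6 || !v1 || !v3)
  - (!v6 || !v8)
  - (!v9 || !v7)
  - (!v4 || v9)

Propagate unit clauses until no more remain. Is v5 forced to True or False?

(v7) stands alone — v7 = True.
(!v7 || !v9): since v7 = True, the clause reduces to (!v9). v9 = False.
(v9 || !v4): since v9 = False, the clause reduces to (!v4). v4 = False.
(v4 || !v5): since v4 = False, the clause reduces to (!v5). v5 = False.

False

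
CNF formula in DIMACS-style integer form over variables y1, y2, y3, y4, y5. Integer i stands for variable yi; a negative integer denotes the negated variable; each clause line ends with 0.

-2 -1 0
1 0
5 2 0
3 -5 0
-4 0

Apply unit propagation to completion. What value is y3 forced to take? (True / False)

Unit clause (y1) sets y1 = True.
From (!y1 || !y2) and y1 = True: y2 = False.
From (y2 || y5) and y2 = False: y5 = True.
(!y5 || y3) with y5 = True leaves only y3, so y3 = True.

True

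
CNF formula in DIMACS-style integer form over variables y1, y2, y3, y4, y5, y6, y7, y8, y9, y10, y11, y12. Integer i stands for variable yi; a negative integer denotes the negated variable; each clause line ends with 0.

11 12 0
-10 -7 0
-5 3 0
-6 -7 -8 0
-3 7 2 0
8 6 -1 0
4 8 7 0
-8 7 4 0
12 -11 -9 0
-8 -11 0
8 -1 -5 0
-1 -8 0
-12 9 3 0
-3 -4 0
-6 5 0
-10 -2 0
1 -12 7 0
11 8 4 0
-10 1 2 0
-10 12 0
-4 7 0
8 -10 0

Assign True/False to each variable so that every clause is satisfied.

y1 = F, y2 = T, y3 = T, y4 = F, y5 = T, y6 = T, y7 = T, y8 = F, y9 = T, y10 = F, y11 = T, y12 = T

Pure literal: y10 appears only negated; assign y10 = False.
Branch on y1: take y1 = False.
Branch on y2: take y2 = True.
The remaining clauses are satisfied by y3 = True, y4 = False, y5 = True, y6 = True, y7 = True, y8 = False, y9 = True, y11 = True, y12 = True.
Every clause has at least one true literal under this assignment.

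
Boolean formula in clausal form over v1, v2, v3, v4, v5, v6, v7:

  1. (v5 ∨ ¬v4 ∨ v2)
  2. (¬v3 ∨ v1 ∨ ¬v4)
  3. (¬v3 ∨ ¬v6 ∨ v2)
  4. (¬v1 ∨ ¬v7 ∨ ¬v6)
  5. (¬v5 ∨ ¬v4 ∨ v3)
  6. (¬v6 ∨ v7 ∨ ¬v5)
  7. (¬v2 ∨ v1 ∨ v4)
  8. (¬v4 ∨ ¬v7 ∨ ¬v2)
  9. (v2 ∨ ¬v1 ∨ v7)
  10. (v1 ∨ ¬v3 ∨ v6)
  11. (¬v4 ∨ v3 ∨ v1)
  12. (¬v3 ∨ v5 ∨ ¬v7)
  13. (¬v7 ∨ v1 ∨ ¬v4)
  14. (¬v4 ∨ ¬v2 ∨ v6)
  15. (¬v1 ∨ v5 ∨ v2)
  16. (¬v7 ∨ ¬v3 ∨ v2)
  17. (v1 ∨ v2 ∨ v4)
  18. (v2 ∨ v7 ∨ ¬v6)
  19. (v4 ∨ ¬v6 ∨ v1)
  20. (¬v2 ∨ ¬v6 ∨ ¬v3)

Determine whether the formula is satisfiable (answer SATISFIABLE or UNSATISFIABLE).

SATISFIABLE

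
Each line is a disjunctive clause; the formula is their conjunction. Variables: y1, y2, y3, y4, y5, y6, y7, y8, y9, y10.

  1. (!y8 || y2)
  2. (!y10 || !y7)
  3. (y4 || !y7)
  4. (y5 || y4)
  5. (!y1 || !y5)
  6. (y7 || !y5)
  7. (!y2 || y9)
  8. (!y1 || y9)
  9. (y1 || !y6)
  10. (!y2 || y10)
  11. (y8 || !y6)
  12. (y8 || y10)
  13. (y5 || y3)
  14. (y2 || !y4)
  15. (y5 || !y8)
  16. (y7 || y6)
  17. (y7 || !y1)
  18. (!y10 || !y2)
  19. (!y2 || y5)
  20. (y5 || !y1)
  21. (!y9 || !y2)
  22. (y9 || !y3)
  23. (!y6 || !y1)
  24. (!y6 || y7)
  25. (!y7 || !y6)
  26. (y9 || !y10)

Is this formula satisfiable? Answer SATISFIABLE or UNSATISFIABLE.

y2 = True:
  propagation gives y9=True; an empty clause results — contradiction.
y2 = False:
  propagation gives y8=False, y6=False, y10=True, y7=False; an empty clause results — contradiction.
Every branch closes, so no satisfying assignment exists.

UNSATISFIABLE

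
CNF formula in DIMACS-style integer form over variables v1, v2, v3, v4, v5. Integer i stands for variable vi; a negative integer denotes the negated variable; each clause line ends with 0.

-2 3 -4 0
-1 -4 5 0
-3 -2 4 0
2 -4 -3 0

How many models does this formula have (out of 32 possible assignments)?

Case analysis on v4 and v2:
  v4=T, v2=T: remaining (v1,v3,v5) ∈ {(F,T,F); (F,T,T); (T,T,T)} — 3.
  v4=T, v2=F: remaining (v1,v3,v5) ∈ {(F,F,F); (F,F,T); (T,F,T)} — 3.
  v4=F, v2=T: remaining (v1,v3,v5) ∈ {(F,F,F); (F,F,T); (T,F,F); (T,F,T)} — 4.
  v4=F, v2=F: v1, v3, v5 free → 2^3 = 8.
Total: 3 + 3 + 4 + 8 = 18.

18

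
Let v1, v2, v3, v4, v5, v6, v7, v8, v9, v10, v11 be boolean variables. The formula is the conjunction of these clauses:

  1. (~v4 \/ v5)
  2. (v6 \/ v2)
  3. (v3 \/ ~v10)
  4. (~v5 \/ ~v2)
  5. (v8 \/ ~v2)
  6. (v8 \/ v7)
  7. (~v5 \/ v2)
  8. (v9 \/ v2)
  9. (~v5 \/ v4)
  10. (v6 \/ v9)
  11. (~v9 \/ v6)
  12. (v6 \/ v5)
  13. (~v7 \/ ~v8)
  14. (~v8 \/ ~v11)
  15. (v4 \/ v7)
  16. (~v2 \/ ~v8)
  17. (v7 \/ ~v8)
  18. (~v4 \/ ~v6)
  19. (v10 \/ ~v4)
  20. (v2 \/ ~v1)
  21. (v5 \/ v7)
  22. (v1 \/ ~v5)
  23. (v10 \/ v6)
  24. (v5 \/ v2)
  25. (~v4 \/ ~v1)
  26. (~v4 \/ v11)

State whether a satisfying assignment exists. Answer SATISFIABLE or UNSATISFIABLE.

v2 = True:
  propagation gives v5=False, v4=False, v8=True; an empty clause results — contradiction.
v2 = False:
  propagation gives v6=True, v5=False; an empty clause results — contradiction.
Every branch closes, so no satisfying assignment exists.

UNSATISFIABLE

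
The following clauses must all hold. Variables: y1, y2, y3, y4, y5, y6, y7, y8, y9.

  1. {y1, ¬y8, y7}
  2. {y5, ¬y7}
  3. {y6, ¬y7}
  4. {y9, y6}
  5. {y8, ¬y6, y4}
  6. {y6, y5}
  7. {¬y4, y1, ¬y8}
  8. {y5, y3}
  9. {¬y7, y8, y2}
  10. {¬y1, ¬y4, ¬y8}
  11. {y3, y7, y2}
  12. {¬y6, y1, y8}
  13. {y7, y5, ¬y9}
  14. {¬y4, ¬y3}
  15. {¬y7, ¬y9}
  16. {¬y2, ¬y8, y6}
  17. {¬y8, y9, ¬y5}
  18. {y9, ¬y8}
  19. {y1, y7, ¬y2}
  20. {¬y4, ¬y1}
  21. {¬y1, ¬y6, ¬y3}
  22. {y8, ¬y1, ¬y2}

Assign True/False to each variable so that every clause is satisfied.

y1=True, y2=False, y3=True, y4=False, y5=True, y6=False, y7=False, y8=False, y9=True

Check each clause:
  1. {y7, y1, ¬y8} — ¬y8 is true.
  2. {y5, ¬y7} — ¬y7 is true.
  3. {y6, ¬y7} — ¬y7 is true.
  4. {y6, y9} — y9 is true.
  5. {¬y6, y4, y8} — ¬y6 is true.
  6. {y6, y5} — y5 is true.
  7. {y1, ¬y4, ¬y8} — ¬y8 is true.
  8. {y5, y3} — y3 is true.
  9. {y8, ¬y7, y2} — ¬y7 is true.
  10. {¬y1, ¬y8, ¬y4} — ¬y8 is true.
  11. {y2, y7, y3} — y3 is true.
  12. {y8, y1, ¬y6} — y1 is true.
  13. {y7, y5, ¬y9} — y5 is true.
  14. {¬y3, ¬y4} — ¬y4 is true.
  15. {¬y7, ¬y9} — ¬y7 is true.
  16. {¬y2, ¬y8, y6} — ¬y8 is true.
  17. {¬y5, y9, ¬y8} — ¬y8 is true.
  18. {¬y8, y9} — ¬y8 is true.
  19. {y1, y7, ¬y2} — y1 is true.
  20. {¬y1, ¬y4} — ¬y4 is true.
  21. {¬y6, ¬y1, ¬y3} — ¬y6 is true.
  22. {y8, ¬y1, ¬y2} — ¬y2 is true.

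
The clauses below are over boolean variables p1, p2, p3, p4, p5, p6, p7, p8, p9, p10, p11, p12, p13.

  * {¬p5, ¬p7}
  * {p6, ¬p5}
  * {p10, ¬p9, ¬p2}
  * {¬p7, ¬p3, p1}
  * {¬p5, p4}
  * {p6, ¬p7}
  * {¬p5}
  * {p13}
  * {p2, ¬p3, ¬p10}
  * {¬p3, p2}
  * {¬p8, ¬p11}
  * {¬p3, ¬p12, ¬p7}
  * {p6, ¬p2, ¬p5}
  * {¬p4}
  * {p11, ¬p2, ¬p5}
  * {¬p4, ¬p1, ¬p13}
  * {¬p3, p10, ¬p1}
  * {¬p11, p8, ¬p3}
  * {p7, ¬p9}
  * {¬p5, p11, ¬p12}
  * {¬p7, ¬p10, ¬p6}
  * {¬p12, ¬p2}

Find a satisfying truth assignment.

The clause (¬p5) is unit: p5 must be False.
Unit propagation: (p13) forces p13 = True.
(¬p4) is a unit clause, so p4 = False.
p3 occurs only negated in the remaining clauses — set p3 = False.
p9 occurs only negated in the remaining clauses — set p9 = False.
Branch on p2: take p2 = False.
Branch on p6: take p6 = False.
  then p7 is forced to False.
For the remaining variables, p1 = True, p8 = False, p10 = True, p11 = True, p12 = False works.

p1=True  p2=False  p3=False  p4=False  p5=False  p6=False  p7=False  p8=False  p9=False  p10=True  p11=True  p12=False  p13=True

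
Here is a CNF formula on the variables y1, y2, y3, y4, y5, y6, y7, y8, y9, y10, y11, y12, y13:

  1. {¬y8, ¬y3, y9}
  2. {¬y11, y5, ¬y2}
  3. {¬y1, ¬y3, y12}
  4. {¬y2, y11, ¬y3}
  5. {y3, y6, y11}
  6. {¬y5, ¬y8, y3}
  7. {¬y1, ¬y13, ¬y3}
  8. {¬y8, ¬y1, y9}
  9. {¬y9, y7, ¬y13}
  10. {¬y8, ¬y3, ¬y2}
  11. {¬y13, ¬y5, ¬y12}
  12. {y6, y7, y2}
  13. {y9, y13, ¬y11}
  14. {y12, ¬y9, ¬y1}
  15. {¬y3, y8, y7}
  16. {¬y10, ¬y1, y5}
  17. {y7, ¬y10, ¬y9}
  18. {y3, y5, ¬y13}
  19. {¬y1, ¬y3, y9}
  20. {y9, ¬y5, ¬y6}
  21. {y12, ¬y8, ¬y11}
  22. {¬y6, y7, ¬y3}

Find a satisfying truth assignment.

y1=F, y2=F, y3=F, y4=T, y5=T, y6=T, y7=T, y8=F, y9=T, y10=T, y11=T, y12=T, y13=F

Pure literal: y1 appears only negated; assign y1 = False.
y7 occurs only positively in the remaining clauses — set y7 = True.
Branch on y2: take y2 = False.
Try y3 = False.
The remaining clauses are satisfied by y4 = True, y5 = True, y6 = True, y8 = False, y9 = True, y10 = True, y11 = True, y12 = True, y13 = False.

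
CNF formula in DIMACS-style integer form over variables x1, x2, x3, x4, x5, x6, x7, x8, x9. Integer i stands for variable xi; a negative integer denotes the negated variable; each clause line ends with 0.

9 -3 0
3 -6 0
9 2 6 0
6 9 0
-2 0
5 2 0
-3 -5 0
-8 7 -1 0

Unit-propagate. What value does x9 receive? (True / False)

True

Unit clause (!x2) sets x2 = False.
From (x5 || x2) and x2 = False: x5 = True.
(!x3 || !x5): since x5 = True, the clause reduces to (!x3). x3 = False.
(x3 || !x6) with x3 = False leaves only !x6, so x6 = False.
(x2 || x6 || x9): since x2 = False, x6 = False, the clause reduces to (x9). x9 = True.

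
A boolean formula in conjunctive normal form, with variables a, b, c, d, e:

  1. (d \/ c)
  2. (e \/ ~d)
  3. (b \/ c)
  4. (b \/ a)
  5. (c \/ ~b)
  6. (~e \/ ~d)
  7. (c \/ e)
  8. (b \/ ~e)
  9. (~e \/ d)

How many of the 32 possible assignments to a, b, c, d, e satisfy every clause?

3

Satisfying assignments:
  a=F b=T c=T d=F e=F
  a=T b=F c=T d=F e=F
  a=T b=T c=T d=F e=F
Count: 3.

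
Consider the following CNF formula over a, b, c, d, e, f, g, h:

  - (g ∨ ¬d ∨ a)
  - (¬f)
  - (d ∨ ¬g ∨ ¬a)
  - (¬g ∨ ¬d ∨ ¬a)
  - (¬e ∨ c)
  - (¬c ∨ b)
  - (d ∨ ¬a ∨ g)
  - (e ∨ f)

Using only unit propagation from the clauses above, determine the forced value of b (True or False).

True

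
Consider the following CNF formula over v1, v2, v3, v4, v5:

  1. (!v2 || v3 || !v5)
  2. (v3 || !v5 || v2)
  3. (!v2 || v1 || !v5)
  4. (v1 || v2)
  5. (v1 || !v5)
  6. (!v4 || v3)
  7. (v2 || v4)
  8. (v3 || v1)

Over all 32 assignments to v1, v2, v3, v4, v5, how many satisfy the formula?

Split on v2, then v1.
  v2=T, v1=T: 5 of the 8 assignments to (v3,v4,v5) work.
  v2=T, v1=F: remaining (v3,v4,v5) ∈ {(T,F,F); (T,T,F)} — 2.
  v2=F, v1=T: remaining (v3,v4,v5) ∈ {(T,T,F); (T,T,T)} — 2.
  v2=F, v1=F: a clause becomes empty — 0.
Total: 5 + 2 + 2 + 0 = 9.

9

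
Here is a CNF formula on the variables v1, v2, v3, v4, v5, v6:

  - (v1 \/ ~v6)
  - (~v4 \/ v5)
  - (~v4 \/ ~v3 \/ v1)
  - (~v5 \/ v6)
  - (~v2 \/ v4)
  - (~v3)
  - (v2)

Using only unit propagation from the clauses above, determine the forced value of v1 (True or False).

True

(~v3) stands alone — v3 = False.
(v2) is a unit clause: v2 = True.
In (v4 \/ ~v2), ~v2 is now false; v4 must hold, so v4 = True.
(~v4 \/ v5): since v4 = True, the clause reduces to (v5). v5 = True.
(~v5 \/ v6): since v5 = True, the clause reduces to (v6). v6 = True.
From (v1 \/ ~v6) and v6 = True: v1 = True.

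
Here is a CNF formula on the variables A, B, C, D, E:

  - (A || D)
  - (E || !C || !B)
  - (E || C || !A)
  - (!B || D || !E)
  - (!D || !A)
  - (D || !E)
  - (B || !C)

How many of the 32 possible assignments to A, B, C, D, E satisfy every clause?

5

Satisfying assignments:
  A=0 B=0 C=0 D=1 E=0
  A=0 B=0 C=0 D=1 E=1
  A=0 B=1 C=0 D=1 E=0
  A=0 B=1 C=0 D=1 E=1
  A=0 B=1 C=1 D=1 E=1
Count: 5.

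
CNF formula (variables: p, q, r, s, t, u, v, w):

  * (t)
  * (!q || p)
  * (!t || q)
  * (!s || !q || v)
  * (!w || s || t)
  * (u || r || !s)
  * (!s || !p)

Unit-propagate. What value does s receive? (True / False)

False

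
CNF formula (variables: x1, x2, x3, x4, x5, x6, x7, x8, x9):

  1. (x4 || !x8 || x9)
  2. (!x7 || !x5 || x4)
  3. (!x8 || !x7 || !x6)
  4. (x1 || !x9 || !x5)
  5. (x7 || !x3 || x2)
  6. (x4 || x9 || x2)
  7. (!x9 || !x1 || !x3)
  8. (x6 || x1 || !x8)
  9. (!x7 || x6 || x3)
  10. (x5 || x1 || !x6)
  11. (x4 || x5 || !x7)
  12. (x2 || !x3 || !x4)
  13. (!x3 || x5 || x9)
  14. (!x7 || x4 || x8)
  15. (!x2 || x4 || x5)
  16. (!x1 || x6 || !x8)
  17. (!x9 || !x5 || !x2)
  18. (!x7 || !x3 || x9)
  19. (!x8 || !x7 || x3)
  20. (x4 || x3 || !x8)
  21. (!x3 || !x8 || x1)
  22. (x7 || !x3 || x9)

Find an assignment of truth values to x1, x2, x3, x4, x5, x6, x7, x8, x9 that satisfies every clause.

x1=False  x2=True  x3=False  x4=True  x5=True  x6=True  x7=False  x8=False  x9=False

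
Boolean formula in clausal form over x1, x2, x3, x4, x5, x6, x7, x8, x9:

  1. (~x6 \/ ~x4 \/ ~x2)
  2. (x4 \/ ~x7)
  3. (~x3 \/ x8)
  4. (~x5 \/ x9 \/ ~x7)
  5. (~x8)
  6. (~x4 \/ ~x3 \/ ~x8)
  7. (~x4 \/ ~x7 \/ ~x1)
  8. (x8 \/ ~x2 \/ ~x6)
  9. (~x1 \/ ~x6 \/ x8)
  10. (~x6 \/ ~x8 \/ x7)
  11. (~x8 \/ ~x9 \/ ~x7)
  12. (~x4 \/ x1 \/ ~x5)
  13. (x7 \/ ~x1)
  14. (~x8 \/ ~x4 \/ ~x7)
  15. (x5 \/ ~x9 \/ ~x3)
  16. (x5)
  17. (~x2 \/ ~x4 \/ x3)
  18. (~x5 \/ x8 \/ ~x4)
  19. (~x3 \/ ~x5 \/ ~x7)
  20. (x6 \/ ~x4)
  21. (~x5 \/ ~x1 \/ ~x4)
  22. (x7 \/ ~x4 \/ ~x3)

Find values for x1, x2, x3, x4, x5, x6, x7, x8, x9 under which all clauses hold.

x1 = False, x2 = False, x3 = False, x4 = False, x5 = True, x6 = True, x7 = False, x8 = False, x9 = False

Check each clause:
  1. (~x4 \/ ~x2 \/ ~x6) — ~x4 is true.
  2. (~x7 \/ x4) — ~x7 is true.
  3. (~x3 \/ x8) — ~x3 is true.
  4. (~x5 \/ ~x7 \/ x9) — ~x7 is true.
  5. (~x8) — ~x8 is true.
  6. (~x3 \/ ~x4 \/ ~x8) — ~x8 is true.
  7. (~x4 \/ ~x1 \/ ~x7) — ~x7 is true.
  8. (x8 \/ ~x2 \/ ~x6) — ~x2 is true.
  9. (x8 \/ ~x6 \/ ~x1) — ~x1 is true.
  10. (~x6 \/ ~x8 \/ x7) — ~x8 is true.
  11. (~x7 \/ ~x9 \/ ~x8) — ~x8 is true.
  12. (x1 \/ ~x4 \/ ~x5) — ~x4 is true.
  13. (~x1 \/ x7) — ~x1 is true.
  14. (~x7 \/ ~x8 \/ ~x4) — ~x8 is true.
  15. (~x9 \/ x5 \/ ~x3) — ~x3 is true.
  16. (x5) — x5 is true.
  17. (~x2 \/ x3 \/ ~x4) — ~x4 is true.
  18. (~x5 \/ x8 \/ ~x4) — ~x4 is true.
  19. (~x5 \/ ~x7 \/ ~x3) — ~x7 is true.
  20. (x6 \/ ~x4) — ~x4 is true.
  21. (~x5 \/ ~x4 \/ ~x1) — ~x4 is true.
  22. (~x4 \/ x7 \/ ~x3) — ~x4 is true.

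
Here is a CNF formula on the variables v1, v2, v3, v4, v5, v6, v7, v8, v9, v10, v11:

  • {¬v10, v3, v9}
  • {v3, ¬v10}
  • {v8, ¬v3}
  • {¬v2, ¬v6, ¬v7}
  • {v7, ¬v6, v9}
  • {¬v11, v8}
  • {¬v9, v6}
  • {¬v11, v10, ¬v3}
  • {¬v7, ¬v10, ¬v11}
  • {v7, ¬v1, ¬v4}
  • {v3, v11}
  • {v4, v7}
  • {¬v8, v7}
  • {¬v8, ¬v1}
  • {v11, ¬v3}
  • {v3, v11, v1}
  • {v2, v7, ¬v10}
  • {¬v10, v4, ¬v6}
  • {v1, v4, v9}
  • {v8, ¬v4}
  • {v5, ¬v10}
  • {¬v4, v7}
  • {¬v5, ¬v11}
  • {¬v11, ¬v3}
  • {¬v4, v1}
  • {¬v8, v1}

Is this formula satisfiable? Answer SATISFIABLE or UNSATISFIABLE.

UNSATISFIABLE

v3 = True:
  propagation gives v8=True, v7=True, v1=False; an empty clause results — contradiction.
v3 = False:
  propagation gives v10=False, v11=True, v8=True, v7=True; an empty clause results — contradiction.
Every branch closes, so no satisfying assignment exists.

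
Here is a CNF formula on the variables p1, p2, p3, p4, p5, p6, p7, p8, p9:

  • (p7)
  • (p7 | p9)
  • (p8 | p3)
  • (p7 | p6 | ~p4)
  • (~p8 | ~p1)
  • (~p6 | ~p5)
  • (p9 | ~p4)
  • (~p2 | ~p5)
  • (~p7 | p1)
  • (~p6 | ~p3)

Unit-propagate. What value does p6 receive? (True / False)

(p7) stands alone — p7 = True.
(p1 | ~p7) with p7 = True leaves only p1, so p1 = True.
(~p8 | ~p1): since p1 = True, the clause reduces to (~p8). p8 = False.
(p3 | p8) with p8 = False leaves only p3, so p3 = True.
From (~p6 | ~p3) and p3 = True: p6 = False.

False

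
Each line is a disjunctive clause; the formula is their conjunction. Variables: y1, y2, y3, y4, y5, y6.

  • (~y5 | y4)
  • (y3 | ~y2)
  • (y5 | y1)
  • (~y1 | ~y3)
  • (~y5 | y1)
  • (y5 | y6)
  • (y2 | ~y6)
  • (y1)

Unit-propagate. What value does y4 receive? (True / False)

True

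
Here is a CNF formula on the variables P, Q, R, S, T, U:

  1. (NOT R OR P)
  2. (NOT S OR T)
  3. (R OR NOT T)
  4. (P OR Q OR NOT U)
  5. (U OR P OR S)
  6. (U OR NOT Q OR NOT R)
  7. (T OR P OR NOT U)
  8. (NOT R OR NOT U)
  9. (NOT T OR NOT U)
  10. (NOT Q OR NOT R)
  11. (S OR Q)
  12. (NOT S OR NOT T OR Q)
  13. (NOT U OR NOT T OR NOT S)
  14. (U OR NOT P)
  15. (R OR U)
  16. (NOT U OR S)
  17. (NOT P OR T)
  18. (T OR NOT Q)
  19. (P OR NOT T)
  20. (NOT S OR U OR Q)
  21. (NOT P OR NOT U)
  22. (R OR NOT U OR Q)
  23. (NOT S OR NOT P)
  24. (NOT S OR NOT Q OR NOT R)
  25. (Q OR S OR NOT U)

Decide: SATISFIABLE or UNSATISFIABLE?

UNSATISFIABLE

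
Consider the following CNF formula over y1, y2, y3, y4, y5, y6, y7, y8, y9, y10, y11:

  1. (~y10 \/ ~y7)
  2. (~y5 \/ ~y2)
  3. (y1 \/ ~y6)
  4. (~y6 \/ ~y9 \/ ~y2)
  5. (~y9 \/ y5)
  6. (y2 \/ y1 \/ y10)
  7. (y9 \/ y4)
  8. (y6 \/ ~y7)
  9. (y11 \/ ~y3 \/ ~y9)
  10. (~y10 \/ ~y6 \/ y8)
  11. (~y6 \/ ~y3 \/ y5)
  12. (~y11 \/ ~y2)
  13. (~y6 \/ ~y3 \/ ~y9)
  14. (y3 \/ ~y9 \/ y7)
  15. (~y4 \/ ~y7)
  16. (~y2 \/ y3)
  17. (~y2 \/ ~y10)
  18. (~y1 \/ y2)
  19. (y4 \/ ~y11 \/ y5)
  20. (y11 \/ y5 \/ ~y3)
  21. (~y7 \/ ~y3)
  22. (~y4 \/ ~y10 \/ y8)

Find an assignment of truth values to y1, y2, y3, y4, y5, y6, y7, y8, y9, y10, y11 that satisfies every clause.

Set y1 = False and propagate.
  then y6 is forced to False.
  then y7 is forced to False.
Branch on y2: take y2 = False.
  then y10 is forced to True.
Branch on y3: take y3 = True.
For the remaining variables, y4 = False, y5 = True, y8 = False, y9 = True, y11 = True works.
Every clause has at least one true literal under this assignment.

y1=F, y2=F, y3=T, y4=F, y5=T, y6=F, y7=F, y8=F, y9=T, y10=T, y11=T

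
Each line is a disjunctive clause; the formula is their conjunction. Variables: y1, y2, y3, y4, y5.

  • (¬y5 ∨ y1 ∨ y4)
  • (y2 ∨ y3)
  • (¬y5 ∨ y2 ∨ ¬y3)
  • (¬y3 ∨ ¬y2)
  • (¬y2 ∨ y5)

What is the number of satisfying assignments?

7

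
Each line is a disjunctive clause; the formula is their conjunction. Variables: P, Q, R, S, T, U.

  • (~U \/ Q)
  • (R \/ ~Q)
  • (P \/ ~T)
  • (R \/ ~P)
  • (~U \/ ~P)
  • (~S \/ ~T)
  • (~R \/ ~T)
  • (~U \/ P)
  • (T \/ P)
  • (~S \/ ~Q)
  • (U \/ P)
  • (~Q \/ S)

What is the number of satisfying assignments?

2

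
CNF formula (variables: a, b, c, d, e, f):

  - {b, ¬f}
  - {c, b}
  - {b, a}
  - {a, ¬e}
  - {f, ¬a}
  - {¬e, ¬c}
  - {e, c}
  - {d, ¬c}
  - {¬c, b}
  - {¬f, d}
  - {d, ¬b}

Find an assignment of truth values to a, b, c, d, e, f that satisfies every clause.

a=False, b=True, c=True, d=True, e=False, f=False

d occurs only positively in the remaining clauses — set d = True.
Set a = False and propagate.
  then b is forced to True.
  then e is forced to False.
  then c is forced to True.
f is now unconstrained; take f = False.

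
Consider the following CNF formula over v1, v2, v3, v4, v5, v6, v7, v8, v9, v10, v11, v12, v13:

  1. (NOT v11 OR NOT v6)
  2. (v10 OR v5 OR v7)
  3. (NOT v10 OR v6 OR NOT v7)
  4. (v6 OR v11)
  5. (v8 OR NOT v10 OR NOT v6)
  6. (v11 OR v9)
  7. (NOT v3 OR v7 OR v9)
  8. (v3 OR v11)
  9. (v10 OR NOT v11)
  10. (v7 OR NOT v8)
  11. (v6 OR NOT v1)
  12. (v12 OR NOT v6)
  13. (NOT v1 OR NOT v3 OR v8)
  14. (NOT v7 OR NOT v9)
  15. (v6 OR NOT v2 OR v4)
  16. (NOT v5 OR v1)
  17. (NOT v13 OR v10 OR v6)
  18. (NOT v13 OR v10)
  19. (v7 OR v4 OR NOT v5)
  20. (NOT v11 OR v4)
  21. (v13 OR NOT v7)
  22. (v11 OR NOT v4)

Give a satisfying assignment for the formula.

Set v1 = False and propagate.
  then v5 is forced to False.
Branch on v2: take v2 = True.
For the remaining variables, v3 = False, v4 = True, v6 = False, v7 = False, v8 = False, v9 = True, v10 = True, v11 = True, v12 = False, v13 = True works.

v1=False, v2=True, v3=False, v4=True, v5=False, v6=False, v7=False, v8=False, v9=True, v10=True, v11=True, v12=False, v13=True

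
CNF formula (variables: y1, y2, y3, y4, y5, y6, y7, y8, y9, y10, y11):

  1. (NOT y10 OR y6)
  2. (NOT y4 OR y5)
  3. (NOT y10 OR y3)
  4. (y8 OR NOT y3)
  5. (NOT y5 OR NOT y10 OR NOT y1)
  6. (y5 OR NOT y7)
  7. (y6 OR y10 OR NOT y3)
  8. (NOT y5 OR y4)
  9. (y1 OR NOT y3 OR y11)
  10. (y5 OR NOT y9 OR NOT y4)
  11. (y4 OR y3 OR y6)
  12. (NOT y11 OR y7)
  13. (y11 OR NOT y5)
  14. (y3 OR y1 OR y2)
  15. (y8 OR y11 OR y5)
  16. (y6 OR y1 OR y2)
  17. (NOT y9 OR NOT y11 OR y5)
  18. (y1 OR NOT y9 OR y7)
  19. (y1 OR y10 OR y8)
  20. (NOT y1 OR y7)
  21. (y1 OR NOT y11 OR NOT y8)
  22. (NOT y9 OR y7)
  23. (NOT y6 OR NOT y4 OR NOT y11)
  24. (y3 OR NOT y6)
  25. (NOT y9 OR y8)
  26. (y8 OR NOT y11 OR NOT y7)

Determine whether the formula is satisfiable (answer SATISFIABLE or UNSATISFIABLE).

y9 occurs only negated in the remaining clauses — set y9 = False.
Try y1 = True.
  then y7 is forced to True.
  then y5 is forced to True.
  then y10 is forced to False.
  then y4 is forced to True.
  then y11 is forced to True.
  then y6 is forced to False.
  then y3 is forced to False.
  then y8 is forced to True.
y2 is now unconstrained; take y2 = False.
So y1=True, y2=False, y3=False, y4=True, y5=True, y6=False, y7=True, y8=True, y9=False, y10=False, y11=True is a satisfying assignment.

SATISFIABLE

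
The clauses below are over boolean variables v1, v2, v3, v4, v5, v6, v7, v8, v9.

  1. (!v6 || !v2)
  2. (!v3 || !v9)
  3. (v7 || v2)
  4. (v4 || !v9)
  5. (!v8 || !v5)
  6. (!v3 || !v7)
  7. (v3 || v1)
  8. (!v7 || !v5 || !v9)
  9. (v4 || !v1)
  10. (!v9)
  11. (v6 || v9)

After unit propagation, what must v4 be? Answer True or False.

True

(!v9) is a unit clause: v9 = False.
From (v6 || v9) and v9 = False: v6 = True.
From (!v6 || !v2) and v6 = True: v2 = False.
From (v2 || v7) and v2 = False: v7 = True.
In (!v3 || !v7), !v7 is now false; !v3 must hold, so v3 = False.
In (v3 || v1), v3 is now false; v1 must hold, so v1 = True.
From (!v1 || v4) and v1 = True: v4 = True.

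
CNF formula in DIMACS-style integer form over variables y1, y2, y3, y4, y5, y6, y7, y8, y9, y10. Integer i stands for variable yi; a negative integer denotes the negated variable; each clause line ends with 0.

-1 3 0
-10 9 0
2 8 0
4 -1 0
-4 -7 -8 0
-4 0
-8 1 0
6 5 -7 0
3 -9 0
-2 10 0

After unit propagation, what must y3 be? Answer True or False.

Unit clause (~y4) sets y4 = False.
(y4 \/ ~y1): since y4 = False, the clause reduces to (~y1). y1 = False.
From (y1 \/ ~y8) and y1 = False: y8 = False.
In (y8 \/ y2), y8 is now false; y2 must hold, so y2 = True.
From (~y2 \/ y10) and y2 = True: y10 = True.
In (y9 \/ ~y10), ~y10 is now false; y9 must hold, so y9 = True.
(~y9 \/ y3) with y9 = True leaves only y3, so y3 = True.

True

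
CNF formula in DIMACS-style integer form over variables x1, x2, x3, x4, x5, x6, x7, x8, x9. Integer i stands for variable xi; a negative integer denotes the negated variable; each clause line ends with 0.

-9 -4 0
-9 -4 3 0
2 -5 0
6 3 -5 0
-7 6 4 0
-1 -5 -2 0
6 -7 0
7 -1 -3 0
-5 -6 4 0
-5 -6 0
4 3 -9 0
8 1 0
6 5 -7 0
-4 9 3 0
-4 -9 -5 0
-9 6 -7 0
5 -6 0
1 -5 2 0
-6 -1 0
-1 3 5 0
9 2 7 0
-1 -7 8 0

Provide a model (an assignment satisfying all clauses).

x1 = False, x2 = True, x3 = True, x4 = False, x5 = True, x6 = False, x7 = False, x8 = True, x9 = True

x8 occurs only positively in the remaining clauses — set x8 = True.
Branch on x1: take x1 = False.
Set x2 = True and propagate.
For the remaining variables, x3 = True, x4 = False, x5 = True, x6 = False, x7 = False, x9 = True works.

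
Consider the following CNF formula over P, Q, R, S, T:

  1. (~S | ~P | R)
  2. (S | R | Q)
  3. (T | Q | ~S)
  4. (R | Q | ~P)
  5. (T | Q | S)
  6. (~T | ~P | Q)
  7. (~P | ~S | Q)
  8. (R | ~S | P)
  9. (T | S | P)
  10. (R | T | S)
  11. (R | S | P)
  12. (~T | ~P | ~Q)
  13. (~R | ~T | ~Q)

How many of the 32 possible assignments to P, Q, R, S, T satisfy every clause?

The models are:
  P=F Q=F R=T S=F T=T
  P=F Q=F R=T S=T T=T
  P=F Q=T R=T S=T T=F
  P=T Q=T R=T S=F T=F
  P=T Q=T R=T S=T T=F
Count: 5.

5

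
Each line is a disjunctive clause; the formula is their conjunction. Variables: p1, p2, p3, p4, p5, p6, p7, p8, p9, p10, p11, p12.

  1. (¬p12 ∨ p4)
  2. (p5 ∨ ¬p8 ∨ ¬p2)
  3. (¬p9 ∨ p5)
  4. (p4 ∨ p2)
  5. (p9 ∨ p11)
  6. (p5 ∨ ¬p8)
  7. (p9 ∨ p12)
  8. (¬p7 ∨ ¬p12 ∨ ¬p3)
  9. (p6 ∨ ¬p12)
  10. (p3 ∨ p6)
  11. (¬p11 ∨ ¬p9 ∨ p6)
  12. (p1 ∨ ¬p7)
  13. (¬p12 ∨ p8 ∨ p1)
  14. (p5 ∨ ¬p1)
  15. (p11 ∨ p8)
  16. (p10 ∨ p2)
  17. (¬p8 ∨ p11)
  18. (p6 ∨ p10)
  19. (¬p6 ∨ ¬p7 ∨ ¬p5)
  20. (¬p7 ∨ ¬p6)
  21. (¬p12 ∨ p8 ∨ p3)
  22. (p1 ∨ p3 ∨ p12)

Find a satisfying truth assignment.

p1=T, p2=T, p3=T, p4=F, p5=T, p6=T, p7=F, p8=F, p9=T, p10=F, p11=T, p12=F

Pure literal: p7 appears only negated; assign p7 = False.
Branch on p1: take p1 = True.
  then p5 is forced to True.
Set p2 = True and propagate.
The remaining clauses are satisfied by p3 = True, p4 = False, p6 = True, p8 = False, p9 = True, p10 = False, p11 = True, p12 = False.
Every clause has at least one true literal under this assignment.
Check each clause:
  1. (p4 ∨ ¬p12) — ¬p12 is true.
  2. (¬p8 ∨ ¬p2 ∨ p5) — ¬p8 is true.
  3. (¬p9 ∨ p5) — p5 is true.
  4. (p4 ∨ p2) — p2 is true.
  5. (p9 ∨ p11) — p9 is true.
  6. (¬p8 ∨ p5) — ¬p8 is true.
  7. (p12 ∨ p9) — p9 is true.
  8. (¬p3 ∨ ¬p12 ∨ ¬p7) — ¬p7 is true.
  9. (p6 ∨ ¬p12) — ¬p12 is true.
  10. (p6 ∨ p3) — p3 is true.
  11. (p6 ∨ ¬p11 ∨ ¬p9) — p6 is true.
  12. (¬p7 ∨ p1) — ¬p7 is true.
  13. (p8 ∨ p1 ∨ ¬p12) — p1 is true.
  14. (¬p1 ∨ p5) — p5 is true.
  15. (p8 ∨ p11) — p11 is true.
  16. (p10 ∨ p2) — p2 is true.
  17. (p11 ∨ ¬p8) — ¬p8 is true.
  18. (p6 ∨ p10) — p6 is true.
  19. (¬p7 ∨ ¬p5 ∨ ¬p6) — ¬p7 is true.
  20. (¬p6 ∨ ¬p7) — ¬p7 is true.
  21. (¬p12 ∨ p3 ∨ p8) — p3 is true.
  22. (p12 ∨ p1 ∨ p3) — p1 is true.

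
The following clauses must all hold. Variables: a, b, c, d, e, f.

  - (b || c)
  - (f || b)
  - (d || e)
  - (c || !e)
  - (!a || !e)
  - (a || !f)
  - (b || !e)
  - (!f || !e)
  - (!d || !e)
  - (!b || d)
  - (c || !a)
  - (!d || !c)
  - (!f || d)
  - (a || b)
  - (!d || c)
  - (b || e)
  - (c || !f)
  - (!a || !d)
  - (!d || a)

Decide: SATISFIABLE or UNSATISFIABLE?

UNSATISFIABLE

d = True:
  propagation gives e=False, c=False; an empty clause results — contradiction.
d = False:
  propagation gives e=True, c=True, a=False, f=False; an empty clause results — contradiction.
Every branch closes, so no satisfying assignment exists.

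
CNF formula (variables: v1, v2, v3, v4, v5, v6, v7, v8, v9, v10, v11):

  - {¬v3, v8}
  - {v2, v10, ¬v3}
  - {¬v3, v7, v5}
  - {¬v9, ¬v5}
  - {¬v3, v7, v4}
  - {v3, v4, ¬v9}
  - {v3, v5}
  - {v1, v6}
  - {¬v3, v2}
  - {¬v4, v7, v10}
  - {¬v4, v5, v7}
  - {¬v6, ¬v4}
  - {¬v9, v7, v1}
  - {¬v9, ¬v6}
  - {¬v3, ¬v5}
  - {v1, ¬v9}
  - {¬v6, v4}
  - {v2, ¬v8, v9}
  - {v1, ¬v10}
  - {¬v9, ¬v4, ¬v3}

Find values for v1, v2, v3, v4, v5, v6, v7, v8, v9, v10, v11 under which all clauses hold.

v1 = 1, v2 = 0, v3 = 0, v4 = 1, v5 = 1, v6 = 0, v7 = 1, v8 = 0, v9 = 0, v10 = 0, v11 = 0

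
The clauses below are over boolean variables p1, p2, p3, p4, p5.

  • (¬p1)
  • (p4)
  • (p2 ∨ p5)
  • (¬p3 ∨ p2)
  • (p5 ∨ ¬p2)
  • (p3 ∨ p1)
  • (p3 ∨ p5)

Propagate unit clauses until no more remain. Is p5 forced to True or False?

True

(¬p1) is a unit clause: p1 = False.
Unit clause (p4) sets p4 = True.
In (p3 ∨ p1), p1 is now false; p3 must hold, so p3 = True.
(p2 ∨ ¬p3) with p3 = True leaves only p2, so p2 = True.
In (p5 ∨ ¬p2), ¬p2 is now false; p5 must hold, so p5 = True.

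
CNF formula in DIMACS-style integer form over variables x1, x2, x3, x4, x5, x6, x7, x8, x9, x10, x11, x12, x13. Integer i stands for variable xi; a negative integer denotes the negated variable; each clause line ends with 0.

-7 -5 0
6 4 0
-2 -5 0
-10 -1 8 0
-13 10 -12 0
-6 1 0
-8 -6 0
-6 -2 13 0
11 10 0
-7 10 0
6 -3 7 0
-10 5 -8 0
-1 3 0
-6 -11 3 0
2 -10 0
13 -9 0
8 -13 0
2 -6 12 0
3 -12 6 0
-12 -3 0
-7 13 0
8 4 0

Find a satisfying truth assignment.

x1=False  x2=True  x3=False  x4=True  x5=False  x6=False  x7=False  x8=False  x9=False  x10=False  x11=True  x12=False  x13=False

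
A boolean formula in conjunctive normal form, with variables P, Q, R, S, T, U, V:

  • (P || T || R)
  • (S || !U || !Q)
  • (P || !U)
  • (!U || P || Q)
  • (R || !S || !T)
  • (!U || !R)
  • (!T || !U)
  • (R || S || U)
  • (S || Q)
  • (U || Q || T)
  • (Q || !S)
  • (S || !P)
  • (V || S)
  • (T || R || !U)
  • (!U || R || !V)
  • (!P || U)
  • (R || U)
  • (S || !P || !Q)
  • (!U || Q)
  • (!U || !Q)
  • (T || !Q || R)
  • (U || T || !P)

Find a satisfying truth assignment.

P=False, Q=True, R=True, S=False, T=True, U=False, V=True

Try P = False.
  then U is forced to False.
  then R is forced to True.
The remaining clauses are satisfied by Q = True, S = False, T = True, V = True.
Check each clause:
  1. (T || R || P) — R is true.
  2. (!U || S || !Q) — !U is true.
  3. (!U || P) — !U is true.
  4. (Q || P || !U) — !U is true.
  5. (R || !S || !T) — R is true.
  6. (!R || !U) — !U is true.
  7. (!U || !T) — !U is true.
  8. (S || R || U) — R is true.
  9. (S || Q) — Q is true.
  10. (Q || T || U) — Q is true.
  11. (Q || !S) — Q is true.
  12. (!P || S) — !P is true.
  13. (V || S) — V is true.
  14. (R || T || !U) — !U is true.
  15. (!V || !U || R) — !U is true.
  16. (!P || U) — !P is true.
  17. (U || R) — R is true.
  18. (S || !Q || !P) — !P is true.
  19. (!U || Q) — !U is true.
  20. (!U || !Q) — !U is true.
  21. (T || !Q || R) — R is true.
  22. (T || !P || U) — T is true.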